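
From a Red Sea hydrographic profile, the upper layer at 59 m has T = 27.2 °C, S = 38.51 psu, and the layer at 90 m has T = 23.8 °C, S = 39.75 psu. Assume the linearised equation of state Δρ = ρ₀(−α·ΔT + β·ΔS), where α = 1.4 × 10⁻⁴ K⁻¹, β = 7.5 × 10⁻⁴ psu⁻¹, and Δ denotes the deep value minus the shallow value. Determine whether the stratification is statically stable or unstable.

ΔT = 23.8 − 27.2 = -3.4 K and ΔS = 39.75 − 38.51 = +1.24 psu (deep − shallow).
−αΔT = 4.76 × 10⁻⁴; βΔS = 9.30 × 10⁻⁴; sum Δρ/ρ₀ = 1.406 × 10⁻³.
Δρ/ρ₀ > 0, so Δρ > 0: deeper water is denser → statically stable.

stable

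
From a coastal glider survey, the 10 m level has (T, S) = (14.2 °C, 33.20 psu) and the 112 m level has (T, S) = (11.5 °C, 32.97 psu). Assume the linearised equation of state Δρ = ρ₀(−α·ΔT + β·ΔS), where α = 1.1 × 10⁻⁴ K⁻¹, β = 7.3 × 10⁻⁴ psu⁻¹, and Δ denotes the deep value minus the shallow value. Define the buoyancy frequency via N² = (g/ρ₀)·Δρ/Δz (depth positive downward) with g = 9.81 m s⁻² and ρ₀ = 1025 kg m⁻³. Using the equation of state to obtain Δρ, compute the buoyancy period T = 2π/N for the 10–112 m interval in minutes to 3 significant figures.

ΔT = -2.7 K, ΔS = -0.23 psu (deep − shallow).
Δρ/ρ₀ = −αΔT + βΔS = 2.97 × 10⁻⁴ − 1.679 × 10⁻⁴ = 1.291 × 10⁻⁴, so Δρ ≈ 0.1323 kg m⁻³.
N² = (g/ρ₀)·Δρ/Δz = g·(Δρ/ρ₀)/Δz = 9.81 × 1.291 × 10⁻⁴ / 102 = 1.2416 × 10⁻⁵ s⁻².
N = √(1.2416 × 10⁻⁵) = 3.5236 × 10⁻³ rad s⁻¹ → T = 2π/N = 1.7832 × 10³ s = 29.720 min ≈ 29.7 min.

29.7 min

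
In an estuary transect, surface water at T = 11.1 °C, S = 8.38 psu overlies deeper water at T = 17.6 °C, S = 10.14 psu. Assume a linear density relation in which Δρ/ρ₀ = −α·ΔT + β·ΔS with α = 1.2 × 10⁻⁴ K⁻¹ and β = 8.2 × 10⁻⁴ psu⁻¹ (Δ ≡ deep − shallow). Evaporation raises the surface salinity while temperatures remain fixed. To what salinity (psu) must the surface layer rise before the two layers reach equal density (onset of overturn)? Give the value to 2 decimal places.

9.19 psu

Neutral buoyancy requires −α(T_deep − T_surf) + β(S_deep − S_surf′) = 0.
S_surf′ = S_deep − (α/β)·ΔT = 10.14 − (1.2 × 10⁻⁴/8.2 × 10⁻⁴)·(+6.5) = 9.1888 psu.
Increase required: 9.1888 − 8.38 = 0.8088 psu.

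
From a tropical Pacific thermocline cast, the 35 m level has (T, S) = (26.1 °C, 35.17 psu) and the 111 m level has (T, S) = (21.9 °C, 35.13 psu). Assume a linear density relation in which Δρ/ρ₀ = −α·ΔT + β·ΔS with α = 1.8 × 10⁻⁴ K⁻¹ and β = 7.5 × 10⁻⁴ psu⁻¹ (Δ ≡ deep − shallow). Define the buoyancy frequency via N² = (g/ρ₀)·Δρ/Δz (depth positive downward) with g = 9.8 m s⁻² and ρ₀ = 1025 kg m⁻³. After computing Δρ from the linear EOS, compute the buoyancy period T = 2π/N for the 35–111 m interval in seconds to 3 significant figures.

649 s

ΔT = -4.2 K, ΔS = -0.04 psu (deep − shallow).
Δρ/ρ₀ = −αΔT + βΔS = 7.56 × 10⁻⁴ − 3.00 × 10⁻⁵ = 7.26 × 10⁻⁴, so Δρ ≈ 0.7442 kg m⁻³.
N² = (g/ρ₀)·Δρ/Δz = g·(Δρ/ρ₀)/Δz = 9.8 × 7.26 × 10⁻⁴ / 76 = 9.3616 × 10⁻⁵ s⁻².
N = √(9.3616 × 10⁻⁵) = 9.6755 × 10⁻³ rad s⁻¹ → T = 2π/N = 649.39 s ≈ 649 s.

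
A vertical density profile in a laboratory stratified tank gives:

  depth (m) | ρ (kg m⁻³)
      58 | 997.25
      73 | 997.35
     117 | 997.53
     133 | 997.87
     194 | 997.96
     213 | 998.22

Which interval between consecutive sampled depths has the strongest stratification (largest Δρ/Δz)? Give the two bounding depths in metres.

Compute the density gradient over each adjacent pair:
  58–73 m: Δρ/Δz = 0.10/15 = 6.7 × 10⁻³ kg m⁻⁴
  73–117 m: Δρ/Δz = 0.18/44 = 4.1 × 10⁻³ kg m⁻⁴
  117–133 m: Δρ/Δz = 0.34/16 = 0.021 kg m⁻⁴
  133–194 m: Δρ/Δz = 0.09/61 = 1.5 × 10⁻³ kg m⁻⁴
  194–213 m: Δρ/Δz = 0.26/19 = 0.014 kg m⁻⁴
The largest gradient is in the 117–133 m interval — the pycnocline.

117–133 m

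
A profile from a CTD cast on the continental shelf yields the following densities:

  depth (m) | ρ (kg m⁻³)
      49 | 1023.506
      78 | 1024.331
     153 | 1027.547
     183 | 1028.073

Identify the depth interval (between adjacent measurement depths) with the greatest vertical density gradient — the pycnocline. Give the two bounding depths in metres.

Compute the density gradient over each adjacent pair:
  49–78 m: Δρ/Δz = 0.825/29 = 0.028 kg m⁻⁴
  78–153 m: Δρ/Δz = 3.216/75 = 0.043 kg m⁻⁴
  153–183 m: Δρ/Δz = 0.526/30 = 0.018 kg m⁻⁴
The largest gradient is in the 78–153 m interval — the pycnocline.

78–153 m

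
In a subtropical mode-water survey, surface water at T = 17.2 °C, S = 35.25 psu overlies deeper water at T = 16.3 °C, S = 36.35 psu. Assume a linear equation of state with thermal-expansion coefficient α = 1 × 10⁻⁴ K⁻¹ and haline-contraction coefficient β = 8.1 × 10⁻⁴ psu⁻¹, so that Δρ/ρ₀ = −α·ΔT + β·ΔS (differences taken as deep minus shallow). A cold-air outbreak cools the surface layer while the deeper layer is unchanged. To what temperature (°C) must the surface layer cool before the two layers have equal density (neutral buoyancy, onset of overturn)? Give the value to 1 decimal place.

7.4 °C

Neutral buoyancy requires Δρ = 0, i.e. −α(T_deep − T_surf′) + β(S_deep − S_surf) = 0.
T_surf′ = T_deep − (β/α)·ΔS = 16.3 − (8.1 × 10⁻⁴/1 × 10⁻⁴)·(+1.10) = 7.390 °C.
Cooling required: 17.2 − (7.390) = 9.810 °C.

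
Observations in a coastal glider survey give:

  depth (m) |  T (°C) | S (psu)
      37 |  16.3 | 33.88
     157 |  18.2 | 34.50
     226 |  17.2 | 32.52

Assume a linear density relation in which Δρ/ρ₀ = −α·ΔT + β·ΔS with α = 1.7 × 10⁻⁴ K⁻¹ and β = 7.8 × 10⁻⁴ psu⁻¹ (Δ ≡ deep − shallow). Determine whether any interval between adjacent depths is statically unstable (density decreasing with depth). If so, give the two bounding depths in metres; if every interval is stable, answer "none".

Evaluate Δρ/ρ₀ = −αΔT + βΔS across each adjacent pair:
  37–157 m: −αΔT+βΔS = −(1.7 × 10⁻⁴)(+1.9)+(7.8 × 10⁻⁴)(+0.62) = 1.6 × 10⁻⁴ → stable
  157–226 m: −αΔT+βΔS = −(1.7 × 10⁻⁴)(-1.0)+(7.8 × 10⁻⁴)(-1.98) = -1.4 × 10⁻³ → UNSTABLE
The 157–226 m interval has Δρ < 0: lighter water underlies denser water.

157–226 m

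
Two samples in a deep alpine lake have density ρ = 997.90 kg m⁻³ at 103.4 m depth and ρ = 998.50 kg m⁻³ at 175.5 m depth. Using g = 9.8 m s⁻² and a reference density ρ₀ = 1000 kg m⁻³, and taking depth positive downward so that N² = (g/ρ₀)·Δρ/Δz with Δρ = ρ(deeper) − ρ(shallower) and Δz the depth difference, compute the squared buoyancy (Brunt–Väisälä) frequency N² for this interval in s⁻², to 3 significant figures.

Δρ = 998.50 − 997.90 = 0.60 kg m⁻³ over Δz = 175.5 − 103.4 = 72.1 m.
N² = (9.8/1000) × (0.60/72.1) = 8.1553 × 10⁻⁵ s⁻² ≈ 8.16 × 10⁻⁵ s⁻².

8.16 × 10⁻⁵ s⁻²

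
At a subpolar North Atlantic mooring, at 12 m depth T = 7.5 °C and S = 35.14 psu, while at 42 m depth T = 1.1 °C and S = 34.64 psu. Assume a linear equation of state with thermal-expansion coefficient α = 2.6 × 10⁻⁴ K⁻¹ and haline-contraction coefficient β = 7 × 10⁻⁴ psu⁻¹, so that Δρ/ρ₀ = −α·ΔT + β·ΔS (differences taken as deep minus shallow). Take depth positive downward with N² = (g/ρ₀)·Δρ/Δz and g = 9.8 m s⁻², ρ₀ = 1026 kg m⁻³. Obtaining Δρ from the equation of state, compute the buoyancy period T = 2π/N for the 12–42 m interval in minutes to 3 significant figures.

5.05 min

ΔT = -6.4 K, ΔS = -0.50 psu (deep − shallow).
Δρ/ρ₀ = −αΔT + βΔS = 1.664 × 10⁻³ − 3.50 × 10⁻⁴ = 1.314 × 10⁻³, so Δρ ≈ 1.348 kg m⁻³.
N² = (g/ρ₀)·Δρ/Δz = g·(Δρ/ρ₀)/Δz = 9.8 × 1.314 × 10⁻³ / 30 = 4.2924 × 10⁻⁴ s⁻².
N = √(4.2924 × 10⁻⁴) = 0.020718 rad s⁻¹ → T = 2π/N = 303.27 s = 5.0545 min ≈ 5.05 min.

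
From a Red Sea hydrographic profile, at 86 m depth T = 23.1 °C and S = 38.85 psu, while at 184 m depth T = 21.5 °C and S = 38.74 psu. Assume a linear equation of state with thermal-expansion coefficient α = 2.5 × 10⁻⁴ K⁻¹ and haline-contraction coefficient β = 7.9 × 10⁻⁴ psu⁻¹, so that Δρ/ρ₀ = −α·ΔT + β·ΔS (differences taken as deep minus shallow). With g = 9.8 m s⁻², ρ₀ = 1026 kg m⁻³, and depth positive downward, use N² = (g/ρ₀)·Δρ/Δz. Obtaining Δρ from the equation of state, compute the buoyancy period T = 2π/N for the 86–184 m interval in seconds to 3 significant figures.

1.12 × 10³ s

ΔT = -1.6 K, ΔS = -0.11 psu (deep − shallow).
Δρ/ρ₀ = −αΔT + βΔS = 4.00 × 10⁻⁴ − 8.69 × 10⁻⁵ = 3.131 × 10⁻⁴, so Δρ ≈ 0.3212 kg m⁻³.
N² = (g/ρ₀)·Δρ/Δz = g·(Δρ/ρ₀)/Δz = 9.8 × 3.131 × 10⁻⁴ / 98 = 3.1310 × 10⁻⁵ s⁻².
N = √(3.1310 × 10⁻⁵) = 5.5955 × 10⁻³ rad s⁻¹ → T = 2π/N = 1.1229 × 10³ s ≈ 1.12 × 10³ s.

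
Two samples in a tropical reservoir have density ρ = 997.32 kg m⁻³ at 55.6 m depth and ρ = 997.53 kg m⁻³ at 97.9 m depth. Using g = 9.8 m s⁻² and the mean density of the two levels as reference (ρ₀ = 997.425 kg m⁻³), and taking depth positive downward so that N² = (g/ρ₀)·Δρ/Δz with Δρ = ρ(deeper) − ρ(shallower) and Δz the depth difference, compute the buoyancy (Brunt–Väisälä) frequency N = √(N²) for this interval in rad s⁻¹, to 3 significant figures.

6.98 × 10⁻³ rad s⁻¹

Δρ = 997.53 − 997.32 = 0.21 kg m⁻³ over Δz = 97.9 − 55.6 = 42.3 m.
N² = (9.8/997.425) × (0.21/42.3) = 4.8778 × 10⁻⁵ s⁻².
N = √(4.8778 × 10⁻⁵) = 6.9841 × 10⁻³ rad s⁻¹ ≈ 6.98 × 10⁻³ rad s⁻¹.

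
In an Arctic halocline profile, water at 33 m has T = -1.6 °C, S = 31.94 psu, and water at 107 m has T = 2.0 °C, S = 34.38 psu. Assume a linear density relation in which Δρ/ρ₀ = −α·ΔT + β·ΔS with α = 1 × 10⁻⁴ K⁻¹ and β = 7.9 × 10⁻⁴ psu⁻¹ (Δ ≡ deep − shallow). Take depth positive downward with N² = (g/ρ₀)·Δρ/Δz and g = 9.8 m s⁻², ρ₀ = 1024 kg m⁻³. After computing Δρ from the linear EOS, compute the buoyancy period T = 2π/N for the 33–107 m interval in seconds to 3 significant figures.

ΔT = +3.6 K, ΔS = +2.44 psu (deep − shallow).
Δρ/ρ₀ = −αΔT + βΔS = -3.60 × 10⁻⁴ + 1.9276 × 10⁻³ = 1.5676 × 10⁻³, so Δρ ≈ 1.605 kg m⁻³.
N² = (g/ρ₀)·Δρ/Δz = g·(Δρ/ρ₀)/Δz = 9.8 × 1.5676 × 10⁻³ / 74 = 2.0760 × 10⁻⁴ s⁻².
N = √(2.0760 × 10⁻⁴) = 0.014408 rad s⁻¹ → T = 2π/N = 436.09 s ≈ 436 s.

436 s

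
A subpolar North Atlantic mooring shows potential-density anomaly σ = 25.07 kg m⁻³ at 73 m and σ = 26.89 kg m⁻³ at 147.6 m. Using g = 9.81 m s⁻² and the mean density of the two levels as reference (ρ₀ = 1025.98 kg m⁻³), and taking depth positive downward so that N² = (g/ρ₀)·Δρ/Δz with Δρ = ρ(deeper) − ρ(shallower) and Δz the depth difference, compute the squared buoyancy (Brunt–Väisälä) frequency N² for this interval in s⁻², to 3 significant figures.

2.33 × 10⁻⁴ s⁻²

Δρ = 1026.89 − 1025.07 = 1.82 kg m⁻³ over Δz = 147.6 − 73 = 74.6 m.
N² = (9.81/1025.98) × (1.82/74.6) = 2.3327 × 10⁻⁴ s⁻² ≈ 2.33 × 10⁻⁴ s⁻².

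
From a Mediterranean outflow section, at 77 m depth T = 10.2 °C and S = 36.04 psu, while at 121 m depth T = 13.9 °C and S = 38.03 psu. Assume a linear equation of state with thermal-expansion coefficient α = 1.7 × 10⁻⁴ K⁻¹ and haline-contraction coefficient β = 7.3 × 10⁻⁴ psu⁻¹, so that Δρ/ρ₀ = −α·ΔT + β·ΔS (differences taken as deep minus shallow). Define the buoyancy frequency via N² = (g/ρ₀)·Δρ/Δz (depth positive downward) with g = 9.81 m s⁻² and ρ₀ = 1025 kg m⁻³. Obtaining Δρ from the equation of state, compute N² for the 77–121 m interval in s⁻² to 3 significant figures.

1.84 × 10⁻⁴ s⁻²

ΔT = +3.7 K, ΔS = +1.99 psu (deep − shallow).
Δρ/ρ₀ = −αΔT + βΔS = -6.29 × 10⁻⁴ + 1.4527 × 10⁻³ = 8.237 × 10⁻⁴, so Δρ ≈ 0.8443 kg m⁻³.
N² = (g/ρ₀)·Δρ/Δz = g·(Δρ/ρ₀)/Δz = 9.81 × 8.237 × 10⁻⁴ / 44 = 1.8365 × 10⁻⁴ s⁻² ≈ 1.84 × 10⁻⁴ s⁻².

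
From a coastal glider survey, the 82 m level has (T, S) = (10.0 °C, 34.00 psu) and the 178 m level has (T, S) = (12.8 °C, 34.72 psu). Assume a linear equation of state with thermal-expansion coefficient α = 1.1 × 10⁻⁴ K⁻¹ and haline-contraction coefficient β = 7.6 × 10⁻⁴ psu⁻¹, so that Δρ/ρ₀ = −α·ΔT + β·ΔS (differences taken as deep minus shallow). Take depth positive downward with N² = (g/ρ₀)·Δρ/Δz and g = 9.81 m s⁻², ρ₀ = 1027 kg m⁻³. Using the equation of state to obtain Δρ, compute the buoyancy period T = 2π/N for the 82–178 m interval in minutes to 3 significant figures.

21.2 min

ΔT = +2.8 K, ΔS = +0.72 psu (deep − shallow).
Δρ/ρ₀ = −αΔT + βΔS = -3.08 × 10⁻⁴ + 5.472 × 10⁻⁴ = 2.392 × 10⁻⁴, so Δρ ≈ 0.2457 kg m⁻³.
N² = (g/ρ₀)·Δρ/Δz = g·(Δρ/ρ₀)/Δz = 9.81 × 2.392 × 10⁻⁴ / 96 = 2.4443 × 10⁻⁵ s⁻².
N = √(2.4443 × 10⁻⁵) = 4.9440 × 10⁻³ rad s⁻¹ → T = 2π/N = 1.2709 × 10³ s = 21.182 min ≈ 21.2 min.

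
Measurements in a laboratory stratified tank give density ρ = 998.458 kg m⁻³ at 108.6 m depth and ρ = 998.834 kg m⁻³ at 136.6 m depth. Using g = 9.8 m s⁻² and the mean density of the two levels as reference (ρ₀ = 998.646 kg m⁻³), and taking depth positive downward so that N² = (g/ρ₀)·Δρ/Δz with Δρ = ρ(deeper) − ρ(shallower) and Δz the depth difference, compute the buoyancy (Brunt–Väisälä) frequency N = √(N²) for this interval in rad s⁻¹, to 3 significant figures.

0.0115 rad s⁻¹

Δρ = 998.834 − 998.458 = 0.376 kg m⁻³ over Δz = 136.6 − 108.6 = 28 m.
N² = (9.8/998.646) × (0.376/28) = 1.3178 × 10⁻⁴ s⁻².
N = √(1.3178 × 10⁻⁴) = 0.011480 rad s⁻¹ ≈ 0.0115 rad s⁻¹.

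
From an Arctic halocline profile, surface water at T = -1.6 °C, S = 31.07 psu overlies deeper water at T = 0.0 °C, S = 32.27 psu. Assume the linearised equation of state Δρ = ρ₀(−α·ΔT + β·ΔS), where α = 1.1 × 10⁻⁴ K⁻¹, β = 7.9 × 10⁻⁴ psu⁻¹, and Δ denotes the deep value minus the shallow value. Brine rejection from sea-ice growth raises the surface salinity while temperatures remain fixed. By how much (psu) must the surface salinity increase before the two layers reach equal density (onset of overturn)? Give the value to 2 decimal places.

Neutral buoyancy requires −α(T_deep − T_surf) + β(S_deep − S_surf′) = 0.
S_surf′ = S_deep − (α/β)·ΔT = 32.27 − (1.1 × 10⁻⁴/7.9 × 10⁻⁴)·(+1.6) = 32.0472 psu.
Increase required: 32.0472 − 31.07 = 0.9772 psu.

0.98 psu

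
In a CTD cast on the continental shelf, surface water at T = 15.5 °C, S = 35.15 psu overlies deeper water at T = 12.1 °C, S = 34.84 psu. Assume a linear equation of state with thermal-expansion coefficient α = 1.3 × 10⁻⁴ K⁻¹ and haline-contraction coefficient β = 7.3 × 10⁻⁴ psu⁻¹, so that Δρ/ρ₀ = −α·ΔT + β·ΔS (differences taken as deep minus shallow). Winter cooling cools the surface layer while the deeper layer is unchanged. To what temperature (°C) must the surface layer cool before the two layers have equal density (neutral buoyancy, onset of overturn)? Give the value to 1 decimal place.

Neutral buoyancy requires Δρ = 0, i.e. −α(T_deep − T_surf′) + β(S_deep − S_surf) = 0.
T_surf′ = T_deep − (β/α)·ΔS = 12.1 − (7.3 × 10⁻⁴/1.3 × 10⁻⁴)·(-0.31) = 13.841 °C.
Cooling required: 15.5 − (13.841) = 1.659 °C.

13.8 °C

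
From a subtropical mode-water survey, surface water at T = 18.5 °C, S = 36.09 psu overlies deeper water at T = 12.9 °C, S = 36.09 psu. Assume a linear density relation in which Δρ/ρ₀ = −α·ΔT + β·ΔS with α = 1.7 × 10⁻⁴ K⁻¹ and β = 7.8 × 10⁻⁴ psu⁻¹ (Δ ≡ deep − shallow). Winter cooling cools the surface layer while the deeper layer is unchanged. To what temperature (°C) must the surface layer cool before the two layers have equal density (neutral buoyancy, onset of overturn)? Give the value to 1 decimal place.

12.9 °C

Neutral buoyancy requires Δρ = 0, i.e. −α(T_deep − T_surf′) + β(S_deep − S_surf) = 0.
T_surf′ = T_deep − (β/α)·ΔS = 12.9 − (7.8 × 10⁻⁴/1.7 × 10⁻⁴)·(+0.00) = 12.900 °C.
Cooling required: 18.5 − (12.900) = 5.600 °C.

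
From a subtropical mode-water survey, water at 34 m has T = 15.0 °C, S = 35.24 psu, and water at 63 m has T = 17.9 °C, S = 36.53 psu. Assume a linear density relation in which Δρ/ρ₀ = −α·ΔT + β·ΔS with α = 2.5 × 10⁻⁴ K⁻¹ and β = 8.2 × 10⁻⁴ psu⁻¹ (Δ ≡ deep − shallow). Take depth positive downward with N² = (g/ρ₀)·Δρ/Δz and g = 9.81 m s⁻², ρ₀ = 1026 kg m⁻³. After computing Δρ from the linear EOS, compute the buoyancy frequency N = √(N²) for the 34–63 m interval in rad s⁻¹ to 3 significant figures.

0.0106 rad s⁻¹

ΔT = +2.9 K, ΔS = +1.29 psu (deep − shallow).
Δρ/ρ₀ = −αΔT + βΔS = -7.25 × 10⁻⁴ + 1.0578 × 10⁻³ = 3.328 × 10⁻⁴, so Δρ ≈ 0.3415 kg m⁻³.
N² = (g/ρ₀)·Δρ/Δz = g·(Δρ/ρ₀)/Δz = 9.81 × 3.328 × 10⁻⁴ / 29 = 1.1258 × 10⁻⁴ s⁻².
N = √(1.1258 × 10⁻⁴) = 0.010610 rad s⁻¹ ≈ 0.0106 rad s⁻¹.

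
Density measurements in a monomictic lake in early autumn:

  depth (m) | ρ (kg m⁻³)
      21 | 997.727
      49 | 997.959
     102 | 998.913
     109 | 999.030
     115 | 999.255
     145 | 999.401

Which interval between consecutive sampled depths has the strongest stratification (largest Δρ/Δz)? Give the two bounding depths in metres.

109–115 m

Compute the density gradient over each adjacent pair:
  21–49 m: Δρ/Δz = 0.232/28 = 8.3 × 10⁻³ kg m⁻⁴
  49–102 m: Δρ/Δz = 0.954/53 = 0.018 kg m⁻⁴
  102–109 m: Δρ/Δz = 0.117/7 = 0.017 kg m⁻⁴
  109–115 m: Δρ/Δz = 0.225/6 = 0.037 kg m⁻⁴
  115–145 m: Δρ/Δz = 0.146/30 = 4.9 × 10⁻³ kg m⁻⁴
The largest gradient is in the 109–115 m interval — the pycnocline.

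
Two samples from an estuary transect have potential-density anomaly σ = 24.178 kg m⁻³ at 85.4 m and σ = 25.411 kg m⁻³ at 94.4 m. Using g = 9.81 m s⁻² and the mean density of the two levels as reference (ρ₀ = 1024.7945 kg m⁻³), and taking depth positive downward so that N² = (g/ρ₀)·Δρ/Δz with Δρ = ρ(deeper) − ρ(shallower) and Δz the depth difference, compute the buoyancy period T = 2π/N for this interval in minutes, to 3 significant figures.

Δρ = 1025.411 − 1024.178 = 1.233 kg m⁻³ over Δz = 94.4 − 85.4 = 9 m.
N² = (9.81/1024.7945) × (1.233/9) = 1.3115 × 10⁻³ s⁻².
N = √(1.3115 × 10⁻³) = 0.036215 rad s⁻¹, so T = 2π/N = 173.50 s = 2.8917 min ≈ 2.89 min.
N² > 0, so the interval is statically stable.

2.89 min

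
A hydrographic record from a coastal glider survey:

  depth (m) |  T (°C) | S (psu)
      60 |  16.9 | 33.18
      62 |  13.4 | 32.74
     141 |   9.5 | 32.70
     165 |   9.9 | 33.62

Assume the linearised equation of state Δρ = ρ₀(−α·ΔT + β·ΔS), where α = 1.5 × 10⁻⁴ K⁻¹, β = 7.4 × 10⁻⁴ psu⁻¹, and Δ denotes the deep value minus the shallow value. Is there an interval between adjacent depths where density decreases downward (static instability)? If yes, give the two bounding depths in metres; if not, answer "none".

none

Evaluate Δρ/ρ₀ = −αΔT + βΔS across each adjacent pair:
  60–62 m: −αΔT+βΔS = −(1.5 × 10⁻⁴)(-3.5)+(7.4 × 10⁻⁴)(-0.44) = 2.0 × 10⁻⁴ → stable
  62–141 m: −αΔT+βΔS = −(1.5 × 10⁻⁴)(-3.9)+(7.4 × 10⁻⁴)(-0.04) = 5.6 × 10⁻⁴ → stable
  141–165 m: −αΔT+βΔS = −(1.5 × 10⁻⁴)(+0.4)+(7.4 × 10⁻⁴)(+0.92) = 6.2 × 10⁻⁴ → stable
Every interval has Δρ > 0: the column is stably stratified throughout.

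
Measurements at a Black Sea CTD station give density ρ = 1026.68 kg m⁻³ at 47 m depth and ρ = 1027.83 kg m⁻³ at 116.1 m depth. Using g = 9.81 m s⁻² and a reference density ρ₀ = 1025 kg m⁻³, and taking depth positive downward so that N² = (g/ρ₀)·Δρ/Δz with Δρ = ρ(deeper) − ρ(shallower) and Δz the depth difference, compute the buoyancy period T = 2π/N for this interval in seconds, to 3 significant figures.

498 s

Δρ = 1027.83 − 1026.68 = 1.15 kg m⁻³ over Δz = 116.1 − 47 = 69.1 m.
N² = (9.81/1025) × (1.15/69.1) = 1.5928 × 10⁻⁴ s⁻².
N = √(1.5928 × 10⁻⁴) = 0.012621 rad s⁻¹, so T = 2π/N = 497.84 s ≈ 498 s.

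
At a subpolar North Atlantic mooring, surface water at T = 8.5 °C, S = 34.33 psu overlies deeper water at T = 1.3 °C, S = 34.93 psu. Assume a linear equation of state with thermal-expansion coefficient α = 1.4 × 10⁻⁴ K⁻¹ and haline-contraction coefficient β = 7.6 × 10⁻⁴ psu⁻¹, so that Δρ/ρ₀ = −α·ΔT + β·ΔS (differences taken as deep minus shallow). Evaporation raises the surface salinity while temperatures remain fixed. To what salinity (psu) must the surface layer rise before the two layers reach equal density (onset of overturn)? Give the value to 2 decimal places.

36.26 psu

Neutral buoyancy requires −α(T_deep − T_surf) + β(S_deep − S_surf′) = 0.
S_surf′ = S_deep − (α/β)·ΔT = 34.93 − (1.4 × 10⁻⁴/7.6 × 10⁻⁴)·(-7.2) = 36.2563 psu.
Increase required: 36.2563 − 34.33 = 1.9263 psu.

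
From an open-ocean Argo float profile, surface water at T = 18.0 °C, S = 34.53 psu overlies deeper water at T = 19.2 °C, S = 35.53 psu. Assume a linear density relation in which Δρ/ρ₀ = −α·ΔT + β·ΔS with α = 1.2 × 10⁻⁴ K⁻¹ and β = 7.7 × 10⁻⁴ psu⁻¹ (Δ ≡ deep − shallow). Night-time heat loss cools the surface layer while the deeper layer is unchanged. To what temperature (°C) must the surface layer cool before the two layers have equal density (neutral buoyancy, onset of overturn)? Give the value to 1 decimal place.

12.8 °C

Neutral buoyancy requires Δρ = 0, i.e. −α(T_deep − T_surf′) + β(S_deep − S_surf) = 0.
T_surf′ = T_deep − (β/α)·ΔS = 19.2 − (7.7 × 10⁻⁴/1.2 × 10⁻⁴)·(+1.00) = 12.783 °C.
Cooling required: 18.0 − (12.783) = 5.217 °C.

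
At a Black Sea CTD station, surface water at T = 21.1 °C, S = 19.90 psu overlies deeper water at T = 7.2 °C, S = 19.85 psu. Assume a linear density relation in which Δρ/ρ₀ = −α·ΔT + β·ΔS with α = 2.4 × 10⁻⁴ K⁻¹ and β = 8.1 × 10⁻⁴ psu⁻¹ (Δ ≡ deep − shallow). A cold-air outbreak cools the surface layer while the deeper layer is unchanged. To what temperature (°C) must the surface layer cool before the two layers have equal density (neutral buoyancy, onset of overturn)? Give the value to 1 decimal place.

Neutral buoyancy requires Δρ = 0, i.e. −α(T_deep − T_surf′) + β(S_deep − S_surf) = 0.
T_surf′ = T_deep − (β/α)·ΔS = 7.2 − (8.1 × 10⁻⁴/2.4 × 10⁻⁴)·(-0.05) = 7.369 °C.
Cooling required: 21.1 − (7.369) = 13.731 °C.

7.4 °C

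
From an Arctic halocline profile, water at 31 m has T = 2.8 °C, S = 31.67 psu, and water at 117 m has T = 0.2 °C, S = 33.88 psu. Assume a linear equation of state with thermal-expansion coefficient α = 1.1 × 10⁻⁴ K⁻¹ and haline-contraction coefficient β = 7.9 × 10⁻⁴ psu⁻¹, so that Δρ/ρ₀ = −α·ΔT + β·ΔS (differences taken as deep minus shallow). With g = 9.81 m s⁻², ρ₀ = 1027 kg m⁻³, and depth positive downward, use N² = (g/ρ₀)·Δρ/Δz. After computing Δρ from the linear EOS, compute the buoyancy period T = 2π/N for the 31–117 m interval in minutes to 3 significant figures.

ΔT = -2.6 K, ΔS = +2.21 psu (deep − shallow).
Δρ/ρ₀ = −αΔT + βΔS = 2.86 × 10⁻⁴ + 1.7459 × 10⁻³ = 2.0319 × 10⁻³, so Δρ ≈ 2.087 kg m⁻³.
N² = (g/ρ₀)·Δρ/Δz = g·(Δρ/ρ₀)/Δz = 9.81 × 2.0319 × 10⁻³ / 86 = 2.3178 × 10⁻⁴ s⁻².
N = √(2.3178 × 10⁻⁴) = 0.015224 rad s⁻¹ → T = 2π/N = 412.72 s = 6.8787 min ≈ 6.88 min.

6.88 min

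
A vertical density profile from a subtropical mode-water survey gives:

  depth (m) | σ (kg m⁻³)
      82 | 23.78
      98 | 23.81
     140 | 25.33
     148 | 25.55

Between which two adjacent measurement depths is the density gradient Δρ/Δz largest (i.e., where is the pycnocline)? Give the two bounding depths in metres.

98–140 m

Compute the density gradient over each adjacent pair:
  82–98 m: Δρ/Δz = 0.03/16 = 1.9 × 10⁻³ kg m⁻⁴
  98–140 m: Δρ/Δz = 1.52/42 = 0.036 kg m⁻⁴
  140–148 m: Δρ/Δz = 0.22/8 = 0.028 kg m⁻⁴
The largest gradient is in the 98–140 m interval — the pycnocline.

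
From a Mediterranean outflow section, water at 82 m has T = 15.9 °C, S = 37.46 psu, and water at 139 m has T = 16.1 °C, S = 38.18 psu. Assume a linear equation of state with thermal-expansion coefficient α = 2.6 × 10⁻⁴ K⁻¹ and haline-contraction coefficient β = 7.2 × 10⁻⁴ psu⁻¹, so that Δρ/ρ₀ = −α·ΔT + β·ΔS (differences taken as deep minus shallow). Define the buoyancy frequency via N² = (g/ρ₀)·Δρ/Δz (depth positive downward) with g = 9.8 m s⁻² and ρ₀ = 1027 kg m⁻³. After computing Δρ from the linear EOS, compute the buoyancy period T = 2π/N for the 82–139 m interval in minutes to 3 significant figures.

11.7 min

ΔT = +0.2 K, ΔS = +0.72 psu (deep − shallow).
Δρ/ρ₀ = −αΔT + βΔS = -5.20 × 10⁻⁵ + 5.184 × 10⁻⁴ = 4.664 × 10⁻⁴, so Δρ ≈ 0.4790 kg m⁻³.
N² = (g/ρ₀)·Δρ/Δz = g·(Δρ/ρ₀)/Δz = 9.8 × 4.664 × 10⁻⁴ / 57 = 8.0188 × 10⁻⁵ s⁻².
N = √(8.0188 × 10⁻⁵) = 8.9548 × 10⁻³ rad s⁻¹ → T = 2π/N = 701.66 s = 11.694 min ≈ 11.7 min.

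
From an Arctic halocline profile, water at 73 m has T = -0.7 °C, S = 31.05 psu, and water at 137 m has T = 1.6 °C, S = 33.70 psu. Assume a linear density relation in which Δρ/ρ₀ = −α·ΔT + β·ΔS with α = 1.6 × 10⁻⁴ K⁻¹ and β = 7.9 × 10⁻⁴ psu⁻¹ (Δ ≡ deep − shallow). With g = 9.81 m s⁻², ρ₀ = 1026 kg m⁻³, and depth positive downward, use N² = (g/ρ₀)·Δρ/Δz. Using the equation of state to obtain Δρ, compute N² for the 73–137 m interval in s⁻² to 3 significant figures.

2.64 × 10⁻⁴ s⁻²

ΔT = +2.3 K, ΔS = +2.65 psu (deep − shallow).
Δρ/ρ₀ = −αΔT + βΔS = -3.68 × 10⁻⁴ + 2.0935 × 10⁻³ = 1.7255 × 10⁻³, so Δρ ≈ 1.770 kg m⁻³.
N² = (g/ρ₀)·Δρ/Δz = g·(Δρ/ρ₀)/Δz = 9.81 × 1.7255 × 10⁻³ / 64 = 2.6449 × 10⁻⁴ s⁻² ≈ 2.64 × 10⁻⁴ s⁻².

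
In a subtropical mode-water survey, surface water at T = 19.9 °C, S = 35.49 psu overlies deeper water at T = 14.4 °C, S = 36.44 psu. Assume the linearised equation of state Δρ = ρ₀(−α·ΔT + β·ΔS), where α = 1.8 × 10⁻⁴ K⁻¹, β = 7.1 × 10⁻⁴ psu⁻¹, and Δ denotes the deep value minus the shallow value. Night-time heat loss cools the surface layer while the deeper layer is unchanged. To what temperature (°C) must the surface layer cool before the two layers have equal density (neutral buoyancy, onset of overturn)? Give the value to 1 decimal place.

Neutral buoyancy requires Δρ = 0, i.e. −α(T_deep − T_surf′) + β(S_deep − S_surf) = 0.
T_surf′ = T_deep − (β/α)·ΔS = 14.4 − (7.1 × 10⁻⁴/1.8 × 10⁻⁴)·(+0.95) = 10.653 °C.
Cooling required: 19.9 − (10.653) = 9.247 °C.

10.7 °C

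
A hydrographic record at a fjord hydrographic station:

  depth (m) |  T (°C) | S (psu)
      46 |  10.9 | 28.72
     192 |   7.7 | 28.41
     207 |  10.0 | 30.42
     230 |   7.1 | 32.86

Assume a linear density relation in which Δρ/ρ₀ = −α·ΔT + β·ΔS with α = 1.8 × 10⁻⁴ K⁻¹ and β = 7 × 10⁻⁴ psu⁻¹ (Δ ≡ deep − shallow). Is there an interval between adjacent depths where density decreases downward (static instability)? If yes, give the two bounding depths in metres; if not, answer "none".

Evaluate Δρ/ρ₀ = −αΔT + βΔS across each adjacent pair:
  46–192 m: −αΔT+βΔS = −(1.8 × 10⁻⁴)(-3.2)+(7 × 10⁻⁴)(-0.31) = 3.6 × 10⁻⁴ → stable
  192–207 m: −αΔT+βΔS = −(1.8 × 10⁻⁴)(+2.3)+(7 × 10⁻⁴)(+2.01) = 9.9 × 10⁻⁴ → stable
  207–230 m: −αΔT+βΔS = −(1.8 × 10⁻⁴)(-2.9)+(7 × 10⁻⁴)(+2.44) = 2.2 × 10⁻³ → stable
Every interval has Δρ > 0: the column is stably stratified throughout.

none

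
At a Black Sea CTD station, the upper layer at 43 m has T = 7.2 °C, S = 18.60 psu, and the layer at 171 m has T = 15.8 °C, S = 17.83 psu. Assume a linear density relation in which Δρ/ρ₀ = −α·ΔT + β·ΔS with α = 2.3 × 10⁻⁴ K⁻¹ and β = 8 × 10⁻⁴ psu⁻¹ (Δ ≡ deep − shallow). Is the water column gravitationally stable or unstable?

ΔT = 15.8 − 7.2 = +8.6 K and ΔS = 17.83 − 18.60 = -0.77 psu (deep − shallow).
−αΔT = -1.978 × 10⁻³; βΔS = -6.16 × 10⁻⁴; sum Δρ/ρ₀ = -2.594 × 10⁻³.
Δρ/ρ₀ < 0, so Δρ < 0: deeper water is lighter → statically unstable; the column would overturn.

unstable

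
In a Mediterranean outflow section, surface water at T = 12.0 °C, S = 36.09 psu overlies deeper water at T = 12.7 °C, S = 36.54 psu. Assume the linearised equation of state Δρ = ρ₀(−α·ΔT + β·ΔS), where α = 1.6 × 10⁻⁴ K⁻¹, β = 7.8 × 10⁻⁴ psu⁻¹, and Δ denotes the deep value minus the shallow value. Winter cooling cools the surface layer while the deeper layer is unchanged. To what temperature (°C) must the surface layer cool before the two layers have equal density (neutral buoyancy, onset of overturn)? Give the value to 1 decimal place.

Neutral buoyancy requires Δρ = 0, i.e. −α(T_deep − T_surf′) + β(S_deep − S_surf) = 0.
T_surf′ = T_deep − (β/α)·ΔS = 12.7 − (7.8 × 10⁻⁴/1.6 × 10⁻⁴)·(+0.45) = 10.506 °C.
Cooling required: 12.0 − (10.506) = 1.494 °C.

10.5 °C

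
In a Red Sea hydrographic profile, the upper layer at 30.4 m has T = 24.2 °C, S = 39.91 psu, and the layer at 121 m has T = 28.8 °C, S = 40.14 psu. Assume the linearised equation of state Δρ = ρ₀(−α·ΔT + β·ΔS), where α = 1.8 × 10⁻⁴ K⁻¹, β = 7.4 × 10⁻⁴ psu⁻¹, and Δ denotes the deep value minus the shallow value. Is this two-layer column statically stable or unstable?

unstable

ΔT = 28.8 − 24.2 = +4.6 K and ΔS = 40.14 − 39.91 = +0.23 psu (deep − shallow).
−αΔT = -8.28 × 10⁻⁴; βΔS = 1.702 × 10⁻⁴; sum Δρ/ρ₀ = -6.578 × 10⁻⁴.
Δρ/ρ₀ < 0, so Δρ < 0: deeper water is lighter → statically unstable; the column would overturn.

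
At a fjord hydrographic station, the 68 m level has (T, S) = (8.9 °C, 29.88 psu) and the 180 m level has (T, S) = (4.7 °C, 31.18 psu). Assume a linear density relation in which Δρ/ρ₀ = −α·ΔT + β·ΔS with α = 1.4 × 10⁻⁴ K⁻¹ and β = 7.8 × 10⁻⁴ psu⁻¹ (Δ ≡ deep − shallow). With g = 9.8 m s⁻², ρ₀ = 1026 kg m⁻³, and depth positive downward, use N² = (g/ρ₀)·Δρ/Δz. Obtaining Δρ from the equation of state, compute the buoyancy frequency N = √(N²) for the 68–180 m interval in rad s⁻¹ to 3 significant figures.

ΔT = -4.2 K, ΔS = +1.30 psu (deep − shallow).
Δρ/ρ₀ = −αΔT + βΔS = 5.88 × 10⁻⁴ + 1.014 × 10⁻³ = 1.602 × 10⁻³, so Δρ ≈ 1.644 kg m⁻³.
N² = (g/ρ₀)·Δρ/Δz = g·(Δρ/ρ₀)/Δz = 9.8 × 1.602 × 10⁻³ / 112 = 1.4018 × 10⁻⁴ s⁻².
N = √(1.4018 × 10⁻⁴) = 0.011840 rad s⁻¹ ≈ 0.0118 rad s⁻¹.

0.0118 rad s⁻¹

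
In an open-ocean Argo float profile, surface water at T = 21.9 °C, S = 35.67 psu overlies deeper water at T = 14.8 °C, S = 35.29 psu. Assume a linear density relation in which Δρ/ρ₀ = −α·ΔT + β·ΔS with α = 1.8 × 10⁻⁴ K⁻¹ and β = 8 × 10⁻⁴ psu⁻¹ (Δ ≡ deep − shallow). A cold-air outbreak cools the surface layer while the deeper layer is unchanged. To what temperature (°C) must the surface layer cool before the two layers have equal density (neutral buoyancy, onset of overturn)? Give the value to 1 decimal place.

Neutral buoyancy requires Δρ = 0, i.e. −α(T_deep − T_surf′) + β(S_deep − S_surf) = 0.
T_surf′ = T_deep − (β/α)·ΔS = 14.8 − (8 × 10⁻⁴/1.8 × 10⁻⁴)·(-0.38) = 16.489 °C.
Cooling required: 21.9 − (16.489) = 5.411 °C.

16.5 °C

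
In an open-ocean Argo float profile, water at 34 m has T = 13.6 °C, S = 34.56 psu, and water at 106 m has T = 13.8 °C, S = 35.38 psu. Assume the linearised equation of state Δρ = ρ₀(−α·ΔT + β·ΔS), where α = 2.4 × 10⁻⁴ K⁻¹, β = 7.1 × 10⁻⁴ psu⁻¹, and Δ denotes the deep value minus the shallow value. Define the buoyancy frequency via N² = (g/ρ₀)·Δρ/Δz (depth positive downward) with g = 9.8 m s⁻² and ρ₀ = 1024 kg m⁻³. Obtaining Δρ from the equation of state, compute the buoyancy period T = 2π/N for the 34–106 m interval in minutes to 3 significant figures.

12.3 min

ΔT = +0.2 K, ΔS = +0.82 psu (deep − shallow).
Δρ/ρ₀ = −αΔT + βΔS = -4.80 × 10⁻⁵ + 5.822 × 10⁻⁴ = 5.342 × 10⁻⁴, so Δρ ≈ 0.5470 kg m⁻³.
N² = (g/ρ₀)·Δρ/Δz = g·(Δρ/ρ₀)/Δz = 9.8 × 5.342 × 10⁻⁴ / 72 = 7.2711 × 10⁻⁵ s⁻².
N = √(7.2711 × 10⁻⁵) = 8.5271 × 10⁻³ rad s⁻¹ → T = 2π/N = 736.85 s = 12.281 min ≈ 12.3 min.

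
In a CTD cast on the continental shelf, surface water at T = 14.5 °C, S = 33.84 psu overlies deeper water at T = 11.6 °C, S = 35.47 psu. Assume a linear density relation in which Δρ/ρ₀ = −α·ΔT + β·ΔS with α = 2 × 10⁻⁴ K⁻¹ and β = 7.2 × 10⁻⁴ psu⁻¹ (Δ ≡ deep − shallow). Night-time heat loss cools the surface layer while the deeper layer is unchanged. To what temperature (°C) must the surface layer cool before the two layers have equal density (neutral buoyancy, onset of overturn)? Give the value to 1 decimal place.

Neutral buoyancy requires Δρ = 0, i.e. −α(T_deep − T_surf′) + β(S_deep − S_surf) = 0.
T_surf′ = T_deep − (β/α)·ΔS = 11.6 − (7.2 × 10⁻⁴/2 × 10⁻⁴)·(+1.63) = 5.732 °C.
Cooling required: 14.5 − (5.732) = 8.768 °C.

5.7 °C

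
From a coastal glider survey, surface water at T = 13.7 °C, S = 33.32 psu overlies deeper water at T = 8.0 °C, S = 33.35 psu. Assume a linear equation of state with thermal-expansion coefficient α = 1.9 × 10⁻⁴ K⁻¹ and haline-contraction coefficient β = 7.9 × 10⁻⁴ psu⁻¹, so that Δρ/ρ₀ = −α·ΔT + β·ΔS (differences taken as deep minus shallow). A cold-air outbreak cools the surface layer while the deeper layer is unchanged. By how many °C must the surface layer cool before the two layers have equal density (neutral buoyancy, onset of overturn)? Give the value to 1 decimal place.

5.8 °C

Neutral buoyancy requires Δρ = 0, i.e. −α(T_deep − T_surf′) + β(S_deep − S_surf) = 0.
T_surf′ = T_deep − (β/α)·ΔS = 8.0 − (7.9 × 10⁻⁴/1.9 × 10⁻⁴)·(+0.03) = 7.875 °C.
Cooling required: 13.7 − (7.875) = 5.825 °C.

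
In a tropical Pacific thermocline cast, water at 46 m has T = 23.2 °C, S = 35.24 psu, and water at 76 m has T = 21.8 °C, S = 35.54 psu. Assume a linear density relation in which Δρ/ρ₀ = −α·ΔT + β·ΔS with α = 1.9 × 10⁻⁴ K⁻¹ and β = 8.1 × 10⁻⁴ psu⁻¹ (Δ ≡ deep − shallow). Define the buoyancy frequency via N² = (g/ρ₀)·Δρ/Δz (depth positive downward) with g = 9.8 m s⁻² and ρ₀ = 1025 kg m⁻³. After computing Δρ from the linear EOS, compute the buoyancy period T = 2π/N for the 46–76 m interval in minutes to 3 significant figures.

8.12 min

ΔT = -1.4 K, ΔS = +0.30 psu (deep − shallow).
Δρ/ρ₀ = −αΔT + βΔS = 2.66 × 10⁻⁴ + 2.43 × 10⁻⁴ = 5.09 × 10⁻⁴, so Δρ ≈ 0.5217 kg m⁻³.
N² = (g/ρ₀)·Δρ/Δz = g·(Δρ/ρ₀)/Δz = 9.8 × 5.09 × 10⁻⁴ / 30 = 1.6627 × 10⁻⁴ s⁻².
N = √(1.6627 × 10⁻⁴) = 0.012895 rad s⁻¹ → T = 2π/N = 487.26 s = 8.1210 min ≈ 8.12 min.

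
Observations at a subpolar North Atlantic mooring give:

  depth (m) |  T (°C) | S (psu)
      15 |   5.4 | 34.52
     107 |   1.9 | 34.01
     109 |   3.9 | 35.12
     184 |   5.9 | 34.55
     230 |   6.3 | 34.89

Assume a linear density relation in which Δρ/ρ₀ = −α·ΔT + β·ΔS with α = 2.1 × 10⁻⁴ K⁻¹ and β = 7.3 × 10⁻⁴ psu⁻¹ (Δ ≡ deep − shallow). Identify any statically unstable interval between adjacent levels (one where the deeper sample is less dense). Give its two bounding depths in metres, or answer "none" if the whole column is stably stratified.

Evaluate Δρ/ρ₀ = −αΔT + βΔS across each adjacent pair:
  15–107 m: −αΔT+βΔS = −(2.1 × 10⁻⁴)(-3.5)+(7.3 × 10⁻⁴)(-0.51) = 3.6 × 10⁻⁴ → stable
  107–109 m: −αΔT+βΔS = −(2.1 × 10⁻⁴)(+2.0)+(7.3 × 10⁻⁴)(+1.11) = 3.9 × 10⁻⁴ → stable
  109–184 m: −αΔT+βΔS = −(2.1 × 10⁻⁴)(+2.0)+(7.3 × 10⁻⁴)(-0.57) = -8.4 × 10⁻⁴ → UNSTABLE
  184–230 m: −αΔT+βΔS = −(2.1 × 10⁻⁴)(+0.4)+(7.3 × 10⁻⁴)(+0.34) = 1.6 × 10⁻⁴ → stable
The 109–184 m interval has Δρ < 0: lighter water underlies denser water.

109–184 m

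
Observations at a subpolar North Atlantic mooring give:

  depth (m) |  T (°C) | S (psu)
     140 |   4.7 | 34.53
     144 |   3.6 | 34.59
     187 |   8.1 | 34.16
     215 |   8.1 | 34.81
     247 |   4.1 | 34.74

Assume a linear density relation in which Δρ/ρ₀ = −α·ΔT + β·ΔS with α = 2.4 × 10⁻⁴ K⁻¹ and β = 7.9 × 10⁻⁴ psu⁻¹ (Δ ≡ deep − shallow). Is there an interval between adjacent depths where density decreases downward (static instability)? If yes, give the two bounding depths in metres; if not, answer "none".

Evaluate Δρ/ρ₀ = −αΔT + βΔS across each adjacent pair:
  140–144 m: −αΔT+βΔS = −(2.4 × 10⁻⁴)(-1.1)+(7.9 × 10⁻⁴)(+0.06) = 3.1 × 10⁻⁴ → stable
  144–187 m: −αΔT+βΔS = −(2.4 × 10⁻⁴)(+4.5)+(7.9 × 10⁻⁴)(-0.43) = -1.4 × 10⁻³ → UNSTABLE
  187–215 m: −αΔT+βΔS = −(2.4 × 10⁻⁴)(+0.0)+(7.9 × 10⁻⁴)(+0.65) = 5.1 × 10⁻⁴ → stable
  215–247 m: −αΔT+βΔS = −(2.4 × 10⁻⁴)(-4.0)+(7.9 × 10⁻⁴)(-0.07) = 9.0 × 10⁻⁴ → stable
The 144–187 m interval has Δρ < 0: lighter water underlies denser water.

144–187 m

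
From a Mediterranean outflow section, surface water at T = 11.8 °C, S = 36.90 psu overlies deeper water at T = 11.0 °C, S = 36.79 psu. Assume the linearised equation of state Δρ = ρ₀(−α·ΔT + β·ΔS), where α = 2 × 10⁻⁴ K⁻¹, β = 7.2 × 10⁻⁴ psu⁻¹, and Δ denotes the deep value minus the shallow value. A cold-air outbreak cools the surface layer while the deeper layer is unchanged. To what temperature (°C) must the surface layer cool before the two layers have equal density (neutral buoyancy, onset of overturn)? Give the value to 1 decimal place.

Neutral buoyancy requires Δρ = 0, i.e. −α(T_deep − T_surf′) + β(S_deep − S_surf) = 0.
T_surf′ = T_deep − (β/α)·ΔS = 11.0 − (7.2 × 10⁻⁴/2 × 10⁻⁴)·(-0.11) = 11.396 °C.
Cooling required: 11.8 − (11.396) = 0.404 °C.

11.4 °C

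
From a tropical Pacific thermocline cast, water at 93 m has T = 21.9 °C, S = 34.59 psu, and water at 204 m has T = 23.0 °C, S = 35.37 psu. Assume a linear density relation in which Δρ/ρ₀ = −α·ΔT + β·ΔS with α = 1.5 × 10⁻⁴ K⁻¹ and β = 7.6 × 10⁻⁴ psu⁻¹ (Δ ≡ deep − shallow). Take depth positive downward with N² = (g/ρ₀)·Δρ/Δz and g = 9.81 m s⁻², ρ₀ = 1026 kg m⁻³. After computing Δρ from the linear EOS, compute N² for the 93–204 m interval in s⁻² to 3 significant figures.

ΔT = +1.1 K, ΔS = +0.78 psu (deep − shallow).
Δρ/ρ₀ = −αΔT + βΔS = -1.65 × 10⁻⁴ + 5.928 × 10⁻⁴ = 4.278 × 10⁻⁴, so Δρ ≈ 0.4389 kg m⁻³.
N² = (g/ρ₀)·Δρ/Δz = g·(Δρ/ρ₀)/Δz = 9.81 × 4.278 × 10⁻⁴ / 111 = 3.7808 × 10⁻⁵ s⁻² ≈ 3.78 × 10⁻⁵ s⁻².

3.78 × 10⁻⁵ s⁻²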